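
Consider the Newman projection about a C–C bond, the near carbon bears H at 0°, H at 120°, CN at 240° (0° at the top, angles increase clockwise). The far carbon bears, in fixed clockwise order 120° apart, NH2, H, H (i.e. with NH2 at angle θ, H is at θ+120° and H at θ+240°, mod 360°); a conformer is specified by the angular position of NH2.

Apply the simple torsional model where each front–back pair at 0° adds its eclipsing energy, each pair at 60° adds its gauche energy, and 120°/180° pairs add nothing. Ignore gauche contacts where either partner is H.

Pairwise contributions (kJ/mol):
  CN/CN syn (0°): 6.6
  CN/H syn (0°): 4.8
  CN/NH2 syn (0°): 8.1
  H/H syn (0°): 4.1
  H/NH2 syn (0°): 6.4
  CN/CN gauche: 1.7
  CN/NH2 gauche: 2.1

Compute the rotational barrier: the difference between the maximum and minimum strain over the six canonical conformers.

NH2 at 0° (eclipsed): H–NH2 eclipsed, H–H eclipsed, CN–H eclipsed; 6.4 + 4.1 + 4.8 = 15.3 kJ/mol.
NH2 at 60° (staggered): no non-H gauche contacts → 0.0 kJ/mol.
NH2 at 120° (eclipsed): H–H eclipsed, H–NH2 eclipsed, CN–H eclipsed; 4.1 + 6.4 + 4.8 = 15.3 kJ/mol.
NH2 at 180° (staggered): CN–NH2 gauche; 2.1 = 2.1 kJ/mol.
NH2 at 240° (eclipsed): H–H eclipsed, H–H eclipsed, CN–NH2 eclipsed; 4.1 + 4.1 + 8.1 = 16.3 kJ/mol.
NH2 at 300° (staggered): CN–NH2 gauche; 2.1 = 2.1 kJ/mol.
Max at 240° (16.3 kJ/mol), min at 60° (0.0 kJ/mol); barrier = 16.3 kJ/mol.

16.3 kJ/mol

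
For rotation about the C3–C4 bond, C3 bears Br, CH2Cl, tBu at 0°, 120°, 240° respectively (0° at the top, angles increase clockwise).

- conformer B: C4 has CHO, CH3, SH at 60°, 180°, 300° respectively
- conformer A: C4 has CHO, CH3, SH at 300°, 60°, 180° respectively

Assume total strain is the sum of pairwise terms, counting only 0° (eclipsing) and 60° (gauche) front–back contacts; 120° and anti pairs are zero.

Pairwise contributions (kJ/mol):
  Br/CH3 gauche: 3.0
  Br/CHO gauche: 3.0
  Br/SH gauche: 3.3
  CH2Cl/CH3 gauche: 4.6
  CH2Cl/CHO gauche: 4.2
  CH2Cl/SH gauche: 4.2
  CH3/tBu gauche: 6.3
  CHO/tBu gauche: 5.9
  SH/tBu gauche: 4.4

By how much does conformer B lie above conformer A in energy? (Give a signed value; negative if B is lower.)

B (staggered): Br(0°)/CHO(60°) gauche 3.0; Br(0°)/SH(300°) gauche 3.3; CH2Cl(120°)/CHO(60°) gauche 4.2; CH2Cl(120°)/CH3(180°) gauche 4.6; tBu(240°)/CH3(180°) gauche 6.3; tBu(240°)/SH(300°) gauche 4.4 → 25.8 kJ/mol.
A (staggered): Br(0°)/CHO(300°) gauche 3.0; Br(0°)/CH3(60°) gauche 3.0; CH2Cl(120°)/CH3(60°) gauche 4.6; CH2Cl(120°)/SH(180°) gauche 4.2; tBu(240°)/CHO(300°) gauche 5.9; tBu(240°)/SH(180°) gauche 4.4 → 25.1 kJ/mol.
E(B) − E(A) = 25.8 − 25.1 = +0.7 kJ/mol.

+0.7 kJ/mol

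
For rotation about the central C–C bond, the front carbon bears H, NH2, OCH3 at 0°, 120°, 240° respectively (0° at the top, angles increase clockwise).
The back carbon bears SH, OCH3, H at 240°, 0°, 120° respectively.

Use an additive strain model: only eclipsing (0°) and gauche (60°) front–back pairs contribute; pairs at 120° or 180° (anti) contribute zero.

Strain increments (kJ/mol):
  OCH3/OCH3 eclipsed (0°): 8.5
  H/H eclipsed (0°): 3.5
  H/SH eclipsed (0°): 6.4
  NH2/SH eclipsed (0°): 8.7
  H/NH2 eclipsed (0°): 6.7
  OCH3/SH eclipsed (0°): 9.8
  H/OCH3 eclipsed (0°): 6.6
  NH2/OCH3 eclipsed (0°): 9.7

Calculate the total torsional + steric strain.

23.1 kJ/mol

This conformer is eclipsed. H at 0° is eclipsed with OCH3 at 0° (6.6); NH2 at 120° is eclipsed with H at 120° (6.7); OCH3 at 240° is eclipsed with SH at 240° (9.8). Total 23.1 kJ/mol.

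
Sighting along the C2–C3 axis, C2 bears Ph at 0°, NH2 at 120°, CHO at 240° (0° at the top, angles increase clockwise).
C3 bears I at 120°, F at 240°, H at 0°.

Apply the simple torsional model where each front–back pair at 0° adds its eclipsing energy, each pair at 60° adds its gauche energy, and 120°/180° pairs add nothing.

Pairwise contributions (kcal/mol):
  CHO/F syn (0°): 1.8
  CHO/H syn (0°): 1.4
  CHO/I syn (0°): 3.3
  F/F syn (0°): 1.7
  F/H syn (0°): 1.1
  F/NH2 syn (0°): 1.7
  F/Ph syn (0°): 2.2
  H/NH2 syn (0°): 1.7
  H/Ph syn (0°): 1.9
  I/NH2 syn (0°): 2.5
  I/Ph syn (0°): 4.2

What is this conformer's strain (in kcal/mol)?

This conformer (eclipsed): Ph–H eclipsed, NH2–I eclipsed, CHO–F eclipsed; 1.9 + 2.5 + 1.8 = 6.2 kcal/mol.

6.2 kcal/mol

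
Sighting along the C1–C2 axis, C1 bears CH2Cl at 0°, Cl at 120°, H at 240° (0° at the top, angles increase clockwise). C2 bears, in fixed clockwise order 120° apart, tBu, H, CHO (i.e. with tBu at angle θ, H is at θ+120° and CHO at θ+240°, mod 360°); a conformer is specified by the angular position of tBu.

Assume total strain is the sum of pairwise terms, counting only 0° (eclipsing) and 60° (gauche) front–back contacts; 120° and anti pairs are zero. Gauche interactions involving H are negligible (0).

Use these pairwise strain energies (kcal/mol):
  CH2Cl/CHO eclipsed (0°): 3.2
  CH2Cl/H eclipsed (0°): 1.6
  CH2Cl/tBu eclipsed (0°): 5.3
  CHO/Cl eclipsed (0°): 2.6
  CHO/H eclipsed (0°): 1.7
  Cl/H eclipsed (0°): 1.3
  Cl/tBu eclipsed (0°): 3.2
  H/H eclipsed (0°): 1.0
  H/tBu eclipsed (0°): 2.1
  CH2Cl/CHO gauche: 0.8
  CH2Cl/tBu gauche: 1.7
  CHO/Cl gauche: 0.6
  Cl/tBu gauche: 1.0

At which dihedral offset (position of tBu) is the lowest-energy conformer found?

tBu at 0° (eclipsed): CH2Cl–tBu eclipsed, Cl–H eclipsed, H–CHO eclipsed; 5.3 + 1.3 + 1.7 = 8.3 kcal/mol.
tBu at 60° (staggered): CH2Cl–tBu gauche, CH2Cl–CHO gauche, Cl–tBu gauche; 1.7 + 0.8 + 1.0 = 3.5 kcal/mol.
tBu at 120° (eclipsed): CH2Cl–CHO eclipsed, Cl–tBu eclipsed, H–H eclipsed; 3.2 + 3.2 + 1.0 = 7.4 kcal/mol.
tBu at 180° (staggered): CH2Cl–CHO gauche, Cl–tBu gauche, Cl–CHO gauche; 0.8 + 1.0 + 0.6 = 2.4 kcal/mol.
tBu at 240° (eclipsed): CH2Cl–H eclipsed, Cl–CHO eclipsed, H–tBu eclipsed; 1.6 + 2.6 + 2.1 = 6.3 kcal/mol.
tBu at 300° (staggered): CH2Cl–tBu gauche, Cl–CHO gauche; 1.7 + 0.6 = 2.3 kcal/mol.
The minimum (2.3 kcal/mol) occurs with tBu at 300°.

300°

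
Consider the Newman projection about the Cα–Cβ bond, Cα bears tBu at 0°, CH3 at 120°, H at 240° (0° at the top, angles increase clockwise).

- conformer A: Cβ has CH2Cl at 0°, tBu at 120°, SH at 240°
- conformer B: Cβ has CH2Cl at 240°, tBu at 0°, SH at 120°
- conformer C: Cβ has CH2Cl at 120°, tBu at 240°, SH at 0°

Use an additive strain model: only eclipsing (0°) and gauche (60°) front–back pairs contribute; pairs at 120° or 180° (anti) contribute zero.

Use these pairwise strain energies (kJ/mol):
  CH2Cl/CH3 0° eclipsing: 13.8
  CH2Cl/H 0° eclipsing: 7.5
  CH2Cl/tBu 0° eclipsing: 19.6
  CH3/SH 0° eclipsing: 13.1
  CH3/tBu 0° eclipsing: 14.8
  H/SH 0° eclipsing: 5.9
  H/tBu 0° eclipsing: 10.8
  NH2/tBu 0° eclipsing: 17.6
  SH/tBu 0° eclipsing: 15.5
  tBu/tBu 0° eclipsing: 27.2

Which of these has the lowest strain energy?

C

A (eclipsed): tBu–CH2Cl eclipsed, CH3–tBu eclipsed, H–SH eclipsed; 19.6 + 14.8 + 5.9 = 40.3 kJ/mol.
B (eclipsed): tBu–tBu eclipsed, CH3–SH eclipsed, H–CH2Cl eclipsed; 27.2 + 13.1 + 7.5 = 47.8 kJ/mol.
C (eclipsed): tBu–SH eclipsed, CH3–CH2Cl eclipsed, H–tBu eclipsed; 15.5 + 13.8 + 10.8 = 40.1 kJ/mol.
C has the lowest total (40.1 kJ/mol).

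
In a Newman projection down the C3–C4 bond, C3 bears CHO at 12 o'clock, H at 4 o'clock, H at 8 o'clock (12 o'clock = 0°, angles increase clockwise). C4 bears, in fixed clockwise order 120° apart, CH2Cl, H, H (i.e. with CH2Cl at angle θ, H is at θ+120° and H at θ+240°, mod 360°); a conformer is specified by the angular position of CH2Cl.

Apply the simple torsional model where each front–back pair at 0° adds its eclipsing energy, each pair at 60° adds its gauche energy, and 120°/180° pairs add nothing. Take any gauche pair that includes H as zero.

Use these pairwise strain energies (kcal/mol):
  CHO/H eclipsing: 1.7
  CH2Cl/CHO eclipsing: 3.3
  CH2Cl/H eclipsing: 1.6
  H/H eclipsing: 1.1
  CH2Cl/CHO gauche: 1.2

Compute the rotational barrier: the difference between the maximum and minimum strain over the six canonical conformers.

5.5 kcal/mol

CH2Cl at 0° (eclipsed): CHO(0°)/CH2Cl(0°) eclipsed 3.3; H(120°)/H(120°) eclipsed 1.1; H(240°)/H(240°) eclipsed 1.1 → 5.5 kcal/mol.
CH2Cl at 60° (staggered): CHO(0°)/CH2Cl(60°) gauche 1.2 → 1.2 kcal/mol.
CH2Cl at 120° (eclipsed): CHO(0°)/H(0°) eclipsed 1.7; H(120°)/CH2Cl(120°) eclipsed 1.6; H(240°)/H(240°) eclipsed 1.1 → 4.4 kcal/mol.
CH2Cl at 180° (staggered): no non-H gauche contacts → 0.0 kcal/mol.
CH2Cl at 240° (eclipsed): CHO(0°)/H(0°) eclipsed 1.7; H(120°)/H(120°) eclipsed 1.1; H(240°)/CH2Cl(240°) eclipsed 1.6 → 4.4 kcal/mol.
CH2Cl at 300° (staggered): CHO(0°)/CH2Cl(300°) gauche 1.2 → 1.2 kcal/mol.
Max at 0° (5.5 kcal/mol), min at 180° (0.0 kcal/mol); barrier = 5.5 kcal/mol.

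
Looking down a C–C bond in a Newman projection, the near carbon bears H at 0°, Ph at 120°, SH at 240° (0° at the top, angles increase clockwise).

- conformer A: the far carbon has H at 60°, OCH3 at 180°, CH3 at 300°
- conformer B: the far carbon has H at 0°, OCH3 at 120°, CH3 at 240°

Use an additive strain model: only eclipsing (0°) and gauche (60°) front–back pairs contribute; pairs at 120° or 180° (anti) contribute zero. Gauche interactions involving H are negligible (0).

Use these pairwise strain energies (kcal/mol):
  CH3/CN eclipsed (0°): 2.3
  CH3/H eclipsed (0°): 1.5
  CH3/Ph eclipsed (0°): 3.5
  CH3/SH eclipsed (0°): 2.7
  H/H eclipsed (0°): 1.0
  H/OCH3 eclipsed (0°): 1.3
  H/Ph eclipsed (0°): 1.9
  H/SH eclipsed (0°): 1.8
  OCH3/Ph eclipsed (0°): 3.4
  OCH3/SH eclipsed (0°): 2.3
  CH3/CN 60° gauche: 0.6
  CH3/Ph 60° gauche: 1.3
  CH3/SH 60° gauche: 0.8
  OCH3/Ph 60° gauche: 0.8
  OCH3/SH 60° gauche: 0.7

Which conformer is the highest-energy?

B

A is staggered. Ph at 120° is gauche with OCH3 at 180° (0.8); SH at 240° is gauche with OCH3 at 180° (0.7); SH at 240° is gauche with CH3 at 300° (0.8). Total 2.3 kcal/mol.
B is eclipsed. H at 0° is eclipsed with H at 0° (1.0); Ph at 120° is eclipsed with OCH3 at 120° (3.4); SH at 240° is eclipsed with CH3 at 240° (2.7). Total 7.1 kcal/mol.
B has the highest total (7.1 kcal/mol).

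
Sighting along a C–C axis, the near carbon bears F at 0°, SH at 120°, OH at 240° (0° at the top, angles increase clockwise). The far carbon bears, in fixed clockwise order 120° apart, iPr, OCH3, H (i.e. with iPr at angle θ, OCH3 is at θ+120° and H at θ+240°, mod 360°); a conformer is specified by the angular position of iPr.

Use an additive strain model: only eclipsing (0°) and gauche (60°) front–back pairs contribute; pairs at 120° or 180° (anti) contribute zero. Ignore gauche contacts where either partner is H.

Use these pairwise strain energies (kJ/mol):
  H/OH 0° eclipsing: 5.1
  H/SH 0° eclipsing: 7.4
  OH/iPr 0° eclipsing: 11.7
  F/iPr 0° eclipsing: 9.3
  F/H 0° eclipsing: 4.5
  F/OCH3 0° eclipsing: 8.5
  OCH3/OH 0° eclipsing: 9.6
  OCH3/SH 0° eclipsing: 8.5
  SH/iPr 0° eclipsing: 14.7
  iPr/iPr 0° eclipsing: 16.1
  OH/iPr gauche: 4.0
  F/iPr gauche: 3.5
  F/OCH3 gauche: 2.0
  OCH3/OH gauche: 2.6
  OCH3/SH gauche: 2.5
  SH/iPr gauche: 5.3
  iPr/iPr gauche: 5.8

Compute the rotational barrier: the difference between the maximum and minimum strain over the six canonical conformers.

16.8 kJ/mol

iPr at 0° (eclipsed): F–iPr eclipsed, SH–OCH3 eclipsed, OH–H eclipsed; 9.3 + 8.5 + 5.1 = 22.9 kJ/mol.
iPr at 60° (staggered): F–iPr gauche, SH–iPr gauche, SH–OCH3 gauche, OH–OCH3 gauche; 3.5 + 5.3 + 2.5 + 2.6 = 13.9 kJ/mol.
iPr at 120° (eclipsed): F–H eclipsed, SH–iPr eclipsed, OH–OCH3 eclipsed; 4.5 + 14.7 + 9.6 = 28.8 kJ/mol.
iPr at 180° (staggered): F–OCH3 gauche, SH–iPr gauche, OH–iPr gauche, OH–OCH3 gauche; 2.0 + 5.3 + 4.0 + 2.6 = 13.9 kJ/mol.
iPr at 240° (eclipsed): F–OCH3 eclipsed, SH–H eclipsed, OH–iPr eclipsed; 8.5 + 7.4 + 11.7 = 27.6 kJ/mol.
iPr at 300° (staggered): F–iPr gauche, F–OCH3 gauche, SH–OCH3 gauche, OH–iPr gauche; 3.5 + 2.0 + 2.5 + 4.0 = 12.0 kJ/mol.
Max at 120° (28.8 kJ/mol), min at 300° (12.0 kJ/mol); barrier = 16.8 kJ/mol.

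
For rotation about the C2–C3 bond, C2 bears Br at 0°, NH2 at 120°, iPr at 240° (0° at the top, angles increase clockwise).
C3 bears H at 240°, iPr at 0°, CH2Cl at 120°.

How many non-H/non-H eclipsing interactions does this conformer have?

2

Non-H eclipsing pairs: Br(0°)/iPr(0°); NH2(120°)/CH2Cl(120°) — 2 interactions.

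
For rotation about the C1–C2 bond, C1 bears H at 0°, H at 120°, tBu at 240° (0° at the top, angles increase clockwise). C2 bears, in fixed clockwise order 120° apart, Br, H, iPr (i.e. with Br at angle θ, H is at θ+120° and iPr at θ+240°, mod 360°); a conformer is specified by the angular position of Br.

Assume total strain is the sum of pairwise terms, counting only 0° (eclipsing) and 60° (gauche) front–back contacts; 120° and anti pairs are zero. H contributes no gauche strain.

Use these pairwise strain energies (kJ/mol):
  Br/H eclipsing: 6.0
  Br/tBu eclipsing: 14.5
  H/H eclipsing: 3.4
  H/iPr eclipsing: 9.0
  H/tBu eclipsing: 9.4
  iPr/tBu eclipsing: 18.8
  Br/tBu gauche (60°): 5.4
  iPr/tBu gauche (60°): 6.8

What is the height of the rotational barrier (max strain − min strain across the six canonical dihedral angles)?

Br at 0° (eclipsed): H(0°)/Br(0°) eclipsed 6.0; H(120°)/H(120°) eclipsed 3.4; tBu(240°)/iPr(240°) eclipsed 18.8 → 28.2 kJ/mol.
Br at 60° (staggered): tBu(240°)/iPr(300°) gauche 6.8 → 6.8 kJ/mol.
Br at 120° (eclipsed): H(0°)/iPr(0°) eclipsed 9.0; H(120°)/Br(120°) eclipsed 6.0; tBu(240°)/H(240°) eclipsed 9.4 → 24.4 kJ/mol.
Br at 180° (staggered): tBu(240°)/Br(180°) gauche 5.4 → 5.4 kJ/mol.
Br at 240° (eclipsed): H(0°)/H(0°) eclipsed 3.4; H(120°)/iPr(120°) eclipsed 9.0; tBu(240°)/Br(240°) eclipsed 14.5 → 26.9 kJ/mol.
Br at 300° (staggered): tBu(240°)/Br(300°) gauche 5.4; tBu(240°)/iPr(180°) gauche 6.8 → 12.2 kJ/mol.
Max at 0° (28.2 kJ/mol), min at 180° (5.4 kJ/mol); barrier = 22.8 kJ/mol.

22.8 kJ/mol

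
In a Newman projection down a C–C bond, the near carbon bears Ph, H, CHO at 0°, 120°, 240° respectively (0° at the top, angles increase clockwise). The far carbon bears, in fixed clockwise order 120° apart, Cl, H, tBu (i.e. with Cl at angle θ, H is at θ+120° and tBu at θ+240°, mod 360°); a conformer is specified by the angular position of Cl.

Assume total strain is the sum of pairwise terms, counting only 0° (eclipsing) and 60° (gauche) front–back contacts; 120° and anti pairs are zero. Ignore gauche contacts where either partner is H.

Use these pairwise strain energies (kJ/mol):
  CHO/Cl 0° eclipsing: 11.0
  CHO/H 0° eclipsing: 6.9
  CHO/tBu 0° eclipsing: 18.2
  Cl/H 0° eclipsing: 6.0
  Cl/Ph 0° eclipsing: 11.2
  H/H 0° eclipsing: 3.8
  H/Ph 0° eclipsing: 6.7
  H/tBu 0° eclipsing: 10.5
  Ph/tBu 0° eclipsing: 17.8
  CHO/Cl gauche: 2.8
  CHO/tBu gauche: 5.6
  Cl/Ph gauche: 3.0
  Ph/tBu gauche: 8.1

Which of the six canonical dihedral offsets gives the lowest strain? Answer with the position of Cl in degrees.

Cl at 0° (eclipsed): Ph–Cl eclipsed, H–H eclipsed, CHO–tBu eclipsed; 11.2 + 3.8 + 18.2 = 33.2 kJ/mol.
Cl at 60° (staggered): Ph–Cl gauche, Ph–tBu gauche, CHO–tBu gauche; 3.0 + 8.1 + 5.6 = 16.7 kJ/mol.
Cl at 120° (eclipsed): Ph–tBu eclipsed, H–Cl eclipsed, CHO–H eclipsed; 17.8 + 6.0 + 6.9 = 30.7 kJ/mol.
Cl at 180° (staggered): Ph–tBu gauche, CHO–Cl gauche; 8.1 + 2.8 = 10.9 kJ/mol.
Cl at 240° (eclipsed): Ph–H eclipsed, H–tBu eclipsed, CHO–Cl eclipsed; 6.7 + 10.5 + 11.0 = 28.2 kJ/mol.
Cl at 300° (staggered): Ph–Cl gauche, CHO–Cl gauche, CHO–tBu gauche; 3.0 + 2.8 + 5.6 = 11.4 kJ/mol.
The minimum (10.9 kJ/mol) occurs with Cl at 180°.

180°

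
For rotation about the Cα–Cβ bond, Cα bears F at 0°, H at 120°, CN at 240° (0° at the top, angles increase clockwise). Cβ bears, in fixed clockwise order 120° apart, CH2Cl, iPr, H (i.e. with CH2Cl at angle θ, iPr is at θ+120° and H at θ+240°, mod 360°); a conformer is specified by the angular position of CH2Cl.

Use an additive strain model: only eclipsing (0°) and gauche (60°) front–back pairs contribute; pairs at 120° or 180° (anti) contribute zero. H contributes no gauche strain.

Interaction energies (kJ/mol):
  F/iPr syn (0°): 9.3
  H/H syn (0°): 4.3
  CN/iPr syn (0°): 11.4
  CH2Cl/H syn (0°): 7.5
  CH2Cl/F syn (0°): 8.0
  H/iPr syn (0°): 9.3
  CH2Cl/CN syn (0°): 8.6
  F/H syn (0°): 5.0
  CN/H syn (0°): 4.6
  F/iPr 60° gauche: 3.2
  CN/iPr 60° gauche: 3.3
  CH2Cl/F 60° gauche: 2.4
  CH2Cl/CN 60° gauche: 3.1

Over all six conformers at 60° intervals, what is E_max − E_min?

CH2Cl at 0° is eclipsed. F at 0° is eclipsed with CH2Cl at 0° (8.0); H at 120° is eclipsed with iPr at 120° (9.3); CN at 240° is eclipsed with H at 240° (4.6). Total 21.9 kJ/mol.
CH2Cl at 60° is staggered. F at 0° is gauche with CH2Cl at 60° (2.4); CN at 240° is gauche with iPr at 180° (3.3). Total 5.7 kJ/mol.
CH2Cl at 120° is eclipsed. F at 0° is eclipsed with H at 0° (5.0); H at 120° is eclipsed with CH2Cl at 120° (7.5); CN at 240° is eclipsed with iPr at 240° (11.4). Total 23.9 kJ/mol.
CH2Cl at 180° is staggered. F at 0° is gauche with iPr at 300° (3.2); CN at 240° is gauche with CH2Cl at 180° (3.1); CN at 240° is gauche with iPr at 300° (3.3). Total 9.6 kJ/mol.
CH2Cl at 240° is eclipsed. F at 0° is eclipsed with iPr at 0° (9.3); H at 120° is eclipsed with H at 120° (4.3); CN at 240° is eclipsed with CH2Cl at 240° (8.6). Total 22.2 kJ/mol.
CH2Cl at 300° is staggered. F at 0° is gauche with CH2Cl at 300° (2.4); F at 0° is gauche with iPr at 60° (3.2); CN at 240° is gauche with CH2Cl at 300° (3.1). Total 8.7 kJ/mol.
Max at 120° (23.9 kJ/mol), min at 60° (5.7 kJ/mol); barrier = 18.2 kJ/mol.

18.2 kJ/mol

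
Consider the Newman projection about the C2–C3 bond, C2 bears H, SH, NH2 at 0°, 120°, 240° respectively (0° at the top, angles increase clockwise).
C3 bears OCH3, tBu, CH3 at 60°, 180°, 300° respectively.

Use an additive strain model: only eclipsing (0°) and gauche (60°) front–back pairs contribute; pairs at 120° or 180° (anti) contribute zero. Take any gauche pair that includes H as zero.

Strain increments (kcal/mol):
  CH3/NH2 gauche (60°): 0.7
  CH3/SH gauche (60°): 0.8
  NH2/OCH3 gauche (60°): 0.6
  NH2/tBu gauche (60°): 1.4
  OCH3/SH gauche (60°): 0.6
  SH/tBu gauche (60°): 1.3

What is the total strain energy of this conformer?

This conformer (staggered): SH(120°)/OCH3(60°) gauche 0.6; SH(120°)/tBu(180°) gauche 1.3; NH2(240°)/tBu(180°) gauche 1.4; NH2(240°)/CH3(300°) gauche 0.7 → 4.0 kcal/mol.

4.0 kcal/mol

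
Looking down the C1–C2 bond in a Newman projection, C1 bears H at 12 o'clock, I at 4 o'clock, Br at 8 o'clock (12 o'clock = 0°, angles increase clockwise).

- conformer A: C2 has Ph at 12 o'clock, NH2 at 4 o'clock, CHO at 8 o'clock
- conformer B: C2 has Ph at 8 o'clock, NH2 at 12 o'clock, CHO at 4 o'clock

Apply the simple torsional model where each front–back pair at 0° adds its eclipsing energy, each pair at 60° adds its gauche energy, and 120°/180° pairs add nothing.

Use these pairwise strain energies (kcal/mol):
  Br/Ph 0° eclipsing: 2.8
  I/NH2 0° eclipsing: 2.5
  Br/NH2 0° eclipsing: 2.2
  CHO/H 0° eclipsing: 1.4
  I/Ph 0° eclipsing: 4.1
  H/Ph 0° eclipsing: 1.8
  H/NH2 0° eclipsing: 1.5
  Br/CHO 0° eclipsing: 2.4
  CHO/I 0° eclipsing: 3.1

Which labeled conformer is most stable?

A

A (eclipsed): H–Ph eclipsed, I–NH2 eclipsed, Br–CHO eclipsed; 1.8 + 2.5 + 2.4 = 6.7 kcal/mol.
B (eclipsed): H–NH2 eclipsed, I–CHO eclipsed, Br–Ph eclipsed; 1.5 + 3.1 + 2.8 = 7.4 kcal/mol.
A has the lowest total (6.7 kcal/mol).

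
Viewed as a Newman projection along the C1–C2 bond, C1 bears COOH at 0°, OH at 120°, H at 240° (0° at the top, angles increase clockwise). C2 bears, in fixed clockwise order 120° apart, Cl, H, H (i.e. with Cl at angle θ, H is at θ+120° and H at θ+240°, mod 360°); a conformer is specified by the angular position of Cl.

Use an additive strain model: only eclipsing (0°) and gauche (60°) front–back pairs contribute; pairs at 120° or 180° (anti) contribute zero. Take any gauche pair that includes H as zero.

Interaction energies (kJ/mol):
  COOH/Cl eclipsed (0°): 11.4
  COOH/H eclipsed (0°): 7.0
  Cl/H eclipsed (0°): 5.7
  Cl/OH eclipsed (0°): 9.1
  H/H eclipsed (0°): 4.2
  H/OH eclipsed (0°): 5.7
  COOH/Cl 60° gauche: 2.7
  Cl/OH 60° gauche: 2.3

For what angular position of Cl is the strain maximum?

0°

Cl at 0° (eclipsed): COOH–Cl eclipsed, OH–H eclipsed, H–H eclipsed; 11.4 + 5.7 + 4.2 = 21.3 kJ/mol.
Cl at 60° (staggered): COOH–Cl gauche, OH–Cl gauche; 2.7 + 2.3 = 5.0 kJ/mol.
Cl at 120° (eclipsed): COOH–H eclipsed, OH–Cl eclipsed, H–H eclipsed; 7.0 + 9.1 + 4.2 = 20.3 kJ/mol.
Cl at 180° (staggered): OH–Cl gauche; 2.3 = 2.3 kJ/mol.
Cl at 240° (eclipsed): COOH–H eclipsed, OH–H eclipsed, H–Cl eclipsed; 7.0 + 5.7 + 5.7 = 18.4 kJ/mol.
Cl at 300° (staggered): COOH–Cl gauche; 2.7 = 2.7 kJ/mol.
The maximum (21.3 kJ/mol) occurs with Cl at 0°.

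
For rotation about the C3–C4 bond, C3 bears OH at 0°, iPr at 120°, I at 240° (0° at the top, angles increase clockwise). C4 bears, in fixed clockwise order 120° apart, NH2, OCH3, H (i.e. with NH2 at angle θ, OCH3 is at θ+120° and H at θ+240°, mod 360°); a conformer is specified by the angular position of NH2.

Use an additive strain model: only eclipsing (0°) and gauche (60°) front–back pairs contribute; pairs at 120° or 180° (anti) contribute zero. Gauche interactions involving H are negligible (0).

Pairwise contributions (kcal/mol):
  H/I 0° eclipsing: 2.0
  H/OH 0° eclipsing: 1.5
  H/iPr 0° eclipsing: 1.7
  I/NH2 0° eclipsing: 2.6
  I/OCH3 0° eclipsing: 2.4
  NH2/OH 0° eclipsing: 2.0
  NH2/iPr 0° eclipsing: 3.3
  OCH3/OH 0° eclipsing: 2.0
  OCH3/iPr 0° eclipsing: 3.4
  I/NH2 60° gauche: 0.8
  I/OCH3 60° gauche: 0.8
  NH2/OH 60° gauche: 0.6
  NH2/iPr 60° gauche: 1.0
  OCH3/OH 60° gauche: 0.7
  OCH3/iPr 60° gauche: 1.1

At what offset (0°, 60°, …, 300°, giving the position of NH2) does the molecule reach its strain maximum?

NH2 at 0° (eclipsed): OH–NH2 eclipsed, iPr–OCH3 eclipsed, I–H eclipsed; 2.0 + 3.4 + 2.0 = 7.4 kcal/mol.
NH2 at 60° (staggered): OH–NH2 gauche, iPr–NH2 gauche, iPr–OCH3 gauche, I–OCH3 gauche; 0.6 + 1.0 + 1.1 + 0.8 = 3.5 kcal/mol.
NH2 at 120° (eclipsed): OH–H eclipsed, iPr–NH2 eclipsed, I–OCH3 eclipsed; 1.5 + 3.3 + 2.4 = 7.2 kcal/mol.
NH2 at 180° (staggered): OH–OCH3 gauche, iPr–NH2 gauche, I–NH2 gauche, I–OCH3 gauche; 0.7 + 1.0 + 0.8 + 0.8 = 3.3 kcal/mol.
NH2 at 240° (eclipsed): OH–OCH3 eclipsed, iPr–H eclipsed, I–NH2 eclipsed; 2.0 + 1.7 + 2.6 = 6.3 kcal/mol.
NH2 at 300° (staggered): OH–NH2 gauche, OH–OCH3 gauche, iPr–OCH3 gauche, I–NH2 gauche; 0.6 + 0.7 + 1.1 + 0.8 = 3.2 kcal/mol.
The maximum (7.4 kcal/mol) occurs with NH2 at 0°.

0°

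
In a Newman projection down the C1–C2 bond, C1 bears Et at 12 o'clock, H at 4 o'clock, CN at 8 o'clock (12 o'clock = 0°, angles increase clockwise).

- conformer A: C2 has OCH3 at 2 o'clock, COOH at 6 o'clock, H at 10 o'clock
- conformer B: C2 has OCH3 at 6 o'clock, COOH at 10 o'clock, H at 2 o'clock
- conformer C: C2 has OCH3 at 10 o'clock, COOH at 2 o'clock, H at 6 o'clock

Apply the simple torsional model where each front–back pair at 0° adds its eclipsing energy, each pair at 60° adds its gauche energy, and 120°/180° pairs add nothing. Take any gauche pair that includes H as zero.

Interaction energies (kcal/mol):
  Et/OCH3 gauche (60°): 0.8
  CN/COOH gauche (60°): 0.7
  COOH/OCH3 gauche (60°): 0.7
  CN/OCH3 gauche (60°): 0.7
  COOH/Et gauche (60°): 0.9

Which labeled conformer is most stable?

A (staggered): Et(0°)/OCH3(60°) gauche 0.8; CN(240°)/COOH(180°) gauche 0.7 → 1.5 kcal/mol.
B (staggered): Et(0°)/COOH(300°) gauche 0.9; CN(240°)/OCH3(180°) gauche 0.7; CN(240°)/COOH(300°) gauche 0.7 → 2.3 kcal/mol.
C (staggered): Et(0°)/OCH3(300°) gauche 0.8; Et(0°)/COOH(60°) gauche 0.9; CN(240°)/OCH3(300°) gauche 0.7 → 2.4 kcal/mol.
A has the lowest total (1.5 kcal/mol).

A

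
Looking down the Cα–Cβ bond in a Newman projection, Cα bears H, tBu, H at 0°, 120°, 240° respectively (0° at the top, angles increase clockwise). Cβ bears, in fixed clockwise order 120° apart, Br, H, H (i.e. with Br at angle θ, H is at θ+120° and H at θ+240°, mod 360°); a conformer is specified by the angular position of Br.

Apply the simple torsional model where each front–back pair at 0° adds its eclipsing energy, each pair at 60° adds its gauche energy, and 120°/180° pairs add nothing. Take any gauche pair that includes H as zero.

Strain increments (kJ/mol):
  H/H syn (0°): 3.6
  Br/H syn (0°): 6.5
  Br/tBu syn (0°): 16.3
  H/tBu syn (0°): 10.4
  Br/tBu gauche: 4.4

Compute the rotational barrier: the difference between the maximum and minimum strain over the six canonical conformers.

23.5 kJ/mol

Br at 0° (eclipsed): H–Br eclipsed, tBu–H eclipsed, H–H eclipsed; 6.5 + 10.4 + 3.6 = 20.5 kJ/mol.
Br at 60° (staggered): tBu–Br gauche; 4.4 = 4.4 kJ/mol.
Br at 120° (eclipsed): H–H eclipsed, tBu–Br eclipsed, H–H eclipsed; 3.6 + 16.3 + 3.6 = 23.5 kJ/mol.
Br at 180° (staggered): tBu–Br gauche; 4.4 = 4.4 kJ/mol.
Br at 240° (eclipsed): H–H eclipsed, tBu–H eclipsed, H–Br eclipsed; 3.6 + 10.4 + 6.5 = 20.5 kJ/mol.
Br at 300° (staggered): no non-H gauche contacts → 0.0 kJ/mol.
Max at 120° (23.5 kJ/mol), min at 300° (0.0 kJ/mol); barrier = 23.5 kJ/mol.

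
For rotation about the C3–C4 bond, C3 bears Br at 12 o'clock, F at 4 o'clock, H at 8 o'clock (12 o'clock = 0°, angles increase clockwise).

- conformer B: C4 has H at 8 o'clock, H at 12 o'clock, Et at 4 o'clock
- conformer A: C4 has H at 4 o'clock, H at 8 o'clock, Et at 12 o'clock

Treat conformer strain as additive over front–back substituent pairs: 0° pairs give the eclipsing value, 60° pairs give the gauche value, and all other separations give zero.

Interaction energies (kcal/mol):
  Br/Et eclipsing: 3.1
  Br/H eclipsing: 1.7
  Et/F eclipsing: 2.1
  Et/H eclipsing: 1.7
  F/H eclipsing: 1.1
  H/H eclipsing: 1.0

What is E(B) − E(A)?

B is eclipsed. Br at 0° is eclipsed with H at 0° (1.7); F at 120° is eclipsed with Et at 120° (2.1); H at 240° is eclipsed with H at 240° (1.0). Total 4.8 kcal/mol.
A is eclipsed. Br at 0° is eclipsed with Et at 0° (3.1); F at 120° is eclipsed with H at 120° (1.1); H at 240° is eclipsed with H at 240° (1.0). Total 5.2 kcal/mol.
E(B) − E(A) = 4.8 − 5.2 = -0.4 kcal/mol.

-0.4 kcal/mol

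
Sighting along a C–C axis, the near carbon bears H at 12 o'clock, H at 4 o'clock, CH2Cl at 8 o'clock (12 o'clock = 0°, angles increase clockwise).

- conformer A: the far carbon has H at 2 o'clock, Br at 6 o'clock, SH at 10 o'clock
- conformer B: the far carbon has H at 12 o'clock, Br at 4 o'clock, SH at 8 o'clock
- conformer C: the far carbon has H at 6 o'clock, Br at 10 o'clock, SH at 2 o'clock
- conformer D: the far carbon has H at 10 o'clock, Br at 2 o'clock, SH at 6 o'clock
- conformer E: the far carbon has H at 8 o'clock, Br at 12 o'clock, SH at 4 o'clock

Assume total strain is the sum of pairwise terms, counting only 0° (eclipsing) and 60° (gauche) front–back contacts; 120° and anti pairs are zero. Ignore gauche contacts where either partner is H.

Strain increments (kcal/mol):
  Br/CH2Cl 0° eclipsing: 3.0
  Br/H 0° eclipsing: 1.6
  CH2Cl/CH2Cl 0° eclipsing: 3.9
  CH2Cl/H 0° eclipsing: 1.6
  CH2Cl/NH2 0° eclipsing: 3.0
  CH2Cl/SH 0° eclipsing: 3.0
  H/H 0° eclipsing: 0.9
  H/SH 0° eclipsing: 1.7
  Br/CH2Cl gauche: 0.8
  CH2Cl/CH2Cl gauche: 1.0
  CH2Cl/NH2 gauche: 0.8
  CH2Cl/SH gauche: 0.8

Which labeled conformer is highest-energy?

B

A (staggered): CH2Cl(240°)/Br(180°) gauche 0.8; CH2Cl(240°)/SH(300°) gauche 0.8 → 1.6 kcal/mol.
B (eclipsed): H(0°)/H(0°) eclipsed 0.9; H(120°)/Br(120°) eclipsed 1.6; CH2Cl(240°)/SH(240°) eclipsed 3.0 → 5.5 kcal/mol.
C (staggered): CH2Cl(240°)/Br(300°) gauche 0.8 → 0.8 kcal/mol.
D (staggered): CH2Cl(240°)/SH(180°) gauche 0.8 → 0.8 kcal/mol.
E (eclipsed): H(0°)/Br(0°) eclipsed 1.6; H(120°)/SH(120°) eclipsed 1.7; CH2Cl(240°)/H(240°) eclipsed 1.6 → 4.9 kcal/mol.
B has the highest total (5.5 kcal/mol).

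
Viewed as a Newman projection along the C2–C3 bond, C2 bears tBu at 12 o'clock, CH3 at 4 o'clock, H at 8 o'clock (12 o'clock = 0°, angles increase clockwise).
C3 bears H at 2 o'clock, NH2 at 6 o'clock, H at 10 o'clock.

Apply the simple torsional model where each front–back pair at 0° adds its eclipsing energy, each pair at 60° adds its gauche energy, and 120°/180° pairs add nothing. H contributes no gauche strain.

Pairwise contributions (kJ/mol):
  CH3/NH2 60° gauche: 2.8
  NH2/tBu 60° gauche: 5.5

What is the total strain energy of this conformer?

2.8 kJ/mol

This conformer (staggered): CH3(120°)/NH2(180°) gauche 2.8 → 2.8 kJ/mol.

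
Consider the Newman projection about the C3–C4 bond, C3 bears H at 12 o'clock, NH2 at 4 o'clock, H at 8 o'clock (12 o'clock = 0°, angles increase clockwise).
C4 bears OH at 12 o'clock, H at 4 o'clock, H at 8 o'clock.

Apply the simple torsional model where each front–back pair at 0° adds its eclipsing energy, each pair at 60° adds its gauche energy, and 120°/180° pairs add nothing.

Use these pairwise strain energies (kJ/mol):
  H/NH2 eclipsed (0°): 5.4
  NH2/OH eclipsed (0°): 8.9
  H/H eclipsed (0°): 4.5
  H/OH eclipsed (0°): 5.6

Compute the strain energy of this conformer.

This conformer (eclipsed): H(0°)/OH(0°) eclipsed 5.6; NH2(120°)/H(120°) eclipsed 5.4; H(240°)/H(240°) eclipsed 4.5 → 15.5 kJ/mol.

15.5 kJ/mol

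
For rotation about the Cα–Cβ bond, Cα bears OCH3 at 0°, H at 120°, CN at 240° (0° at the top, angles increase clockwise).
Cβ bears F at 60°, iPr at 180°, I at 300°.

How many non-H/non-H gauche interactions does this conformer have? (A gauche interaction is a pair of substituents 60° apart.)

4

Non-H gauche pairs: OCH3(0°)/F(60°); OCH3(0°)/I(300°); CN(240°)/iPr(180°); CN(240°)/I(300°) — 4 interactions.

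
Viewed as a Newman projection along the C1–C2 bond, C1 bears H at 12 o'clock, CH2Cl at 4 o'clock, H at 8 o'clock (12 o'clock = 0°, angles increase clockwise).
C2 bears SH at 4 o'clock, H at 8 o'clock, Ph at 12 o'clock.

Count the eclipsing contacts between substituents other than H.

Non-H eclipsing pairs: CH2Cl(120°)/SH(120°) — 1 interaction.

1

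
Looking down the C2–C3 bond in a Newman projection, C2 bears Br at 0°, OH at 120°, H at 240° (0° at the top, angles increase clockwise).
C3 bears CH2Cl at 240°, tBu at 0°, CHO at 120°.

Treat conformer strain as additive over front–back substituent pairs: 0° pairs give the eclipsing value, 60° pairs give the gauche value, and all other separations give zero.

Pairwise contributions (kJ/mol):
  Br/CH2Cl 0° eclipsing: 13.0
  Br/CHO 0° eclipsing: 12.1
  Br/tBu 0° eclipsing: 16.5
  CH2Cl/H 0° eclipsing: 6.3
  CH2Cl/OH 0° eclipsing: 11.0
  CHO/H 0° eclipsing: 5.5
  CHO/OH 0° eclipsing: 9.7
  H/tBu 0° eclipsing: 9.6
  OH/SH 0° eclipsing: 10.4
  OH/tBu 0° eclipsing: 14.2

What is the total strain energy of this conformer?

This conformer (eclipsed): Br–tBu eclipsed, OH–CHO eclipsed, H–CH2Cl eclipsed; 16.5 + 9.7 + 6.3 = 32.5 kJ/mol.

32.5 kJ/mol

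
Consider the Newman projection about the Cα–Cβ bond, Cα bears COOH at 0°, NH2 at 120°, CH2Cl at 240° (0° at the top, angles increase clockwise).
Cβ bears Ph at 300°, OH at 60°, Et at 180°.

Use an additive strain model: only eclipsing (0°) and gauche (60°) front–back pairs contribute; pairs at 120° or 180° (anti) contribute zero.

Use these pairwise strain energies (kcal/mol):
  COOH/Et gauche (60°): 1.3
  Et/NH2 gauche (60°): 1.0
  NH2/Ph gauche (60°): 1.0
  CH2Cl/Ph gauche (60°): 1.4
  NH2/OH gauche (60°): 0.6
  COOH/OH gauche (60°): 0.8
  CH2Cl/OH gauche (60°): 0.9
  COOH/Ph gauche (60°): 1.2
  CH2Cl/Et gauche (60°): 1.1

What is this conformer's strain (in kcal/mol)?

This conformer (staggered): COOH–Ph gauche, COOH–OH gauche, NH2–OH gauche, NH2–Et gauche, CH2Cl–Ph gauche, CH2Cl–Et gauche; 1.2 + 0.8 + 0.6 + 1.0 + 1.4 + 1.1 = 6.1 kcal/mol.

6.1 kcal/mol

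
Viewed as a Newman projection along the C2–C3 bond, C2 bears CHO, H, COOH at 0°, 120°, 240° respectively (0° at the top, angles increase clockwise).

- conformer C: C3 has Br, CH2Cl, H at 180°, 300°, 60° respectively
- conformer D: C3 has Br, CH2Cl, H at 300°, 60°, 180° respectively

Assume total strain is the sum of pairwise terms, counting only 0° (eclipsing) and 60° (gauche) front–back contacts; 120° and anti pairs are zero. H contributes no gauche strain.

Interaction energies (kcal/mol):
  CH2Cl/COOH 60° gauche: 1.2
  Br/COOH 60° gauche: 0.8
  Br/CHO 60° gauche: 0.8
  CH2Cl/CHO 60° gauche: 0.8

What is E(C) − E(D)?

C (staggered): CHO–CH2Cl gauche, COOH–Br gauche, COOH–CH2Cl gauche; 0.8 + 0.8 + 1.2 = 2.8 kcal/mol.
D (staggered): CHO–Br gauche, CHO–CH2Cl gauche, COOH–Br gauche; 0.8 + 0.8 + 0.8 = 2.4 kcal/mol.
E(C) − E(D) = 2.8 − 2.4 = +0.4 kcal/mol.

+0.4 kcal/mol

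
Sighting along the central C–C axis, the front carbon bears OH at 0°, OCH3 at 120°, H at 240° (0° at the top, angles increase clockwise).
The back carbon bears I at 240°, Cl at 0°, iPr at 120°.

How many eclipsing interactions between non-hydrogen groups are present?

2

Non-H eclipsing pairs: OH(0°)/Cl(0°); OCH3(120°)/iPr(120°) — 2 interactions.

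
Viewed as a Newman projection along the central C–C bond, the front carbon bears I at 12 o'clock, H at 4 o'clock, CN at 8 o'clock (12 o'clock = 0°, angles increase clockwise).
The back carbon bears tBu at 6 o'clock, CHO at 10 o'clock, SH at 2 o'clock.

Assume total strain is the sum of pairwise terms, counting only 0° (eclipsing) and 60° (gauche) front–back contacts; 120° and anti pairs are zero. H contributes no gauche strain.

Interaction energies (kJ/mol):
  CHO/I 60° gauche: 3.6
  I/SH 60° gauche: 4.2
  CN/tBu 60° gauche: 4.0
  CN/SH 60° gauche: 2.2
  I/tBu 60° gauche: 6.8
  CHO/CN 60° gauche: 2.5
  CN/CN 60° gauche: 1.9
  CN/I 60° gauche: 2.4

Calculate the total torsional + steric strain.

14.3 kJ/mol

This conformer (staggered): I–CHO gauche, I–SH gauche, CN–tBu gauche, CN–CHO gauche; 3.6 + 4.2 + 4.0 + 2.5 = 14.3 kJ/mol.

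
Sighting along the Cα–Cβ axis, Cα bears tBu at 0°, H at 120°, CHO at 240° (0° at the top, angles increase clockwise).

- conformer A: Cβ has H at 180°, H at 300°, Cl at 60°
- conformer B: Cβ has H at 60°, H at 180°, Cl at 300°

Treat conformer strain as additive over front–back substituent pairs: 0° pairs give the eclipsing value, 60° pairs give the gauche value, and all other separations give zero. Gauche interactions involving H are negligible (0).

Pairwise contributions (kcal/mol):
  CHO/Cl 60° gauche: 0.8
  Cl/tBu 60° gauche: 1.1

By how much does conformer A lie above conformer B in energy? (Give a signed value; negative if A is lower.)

-0.8 kcal/mol

A (staggered): tBu–Cl gauche; 1.1 = 1.1 kcal/mol.
B (staggered): tBu–Cl gauche, CHO–Cl gauche; 1.1 + 0.8 = 1.9 kcal/mol.
E(A) − E(B) = 1.1 − 1.9 = -0.8 kcal/mol.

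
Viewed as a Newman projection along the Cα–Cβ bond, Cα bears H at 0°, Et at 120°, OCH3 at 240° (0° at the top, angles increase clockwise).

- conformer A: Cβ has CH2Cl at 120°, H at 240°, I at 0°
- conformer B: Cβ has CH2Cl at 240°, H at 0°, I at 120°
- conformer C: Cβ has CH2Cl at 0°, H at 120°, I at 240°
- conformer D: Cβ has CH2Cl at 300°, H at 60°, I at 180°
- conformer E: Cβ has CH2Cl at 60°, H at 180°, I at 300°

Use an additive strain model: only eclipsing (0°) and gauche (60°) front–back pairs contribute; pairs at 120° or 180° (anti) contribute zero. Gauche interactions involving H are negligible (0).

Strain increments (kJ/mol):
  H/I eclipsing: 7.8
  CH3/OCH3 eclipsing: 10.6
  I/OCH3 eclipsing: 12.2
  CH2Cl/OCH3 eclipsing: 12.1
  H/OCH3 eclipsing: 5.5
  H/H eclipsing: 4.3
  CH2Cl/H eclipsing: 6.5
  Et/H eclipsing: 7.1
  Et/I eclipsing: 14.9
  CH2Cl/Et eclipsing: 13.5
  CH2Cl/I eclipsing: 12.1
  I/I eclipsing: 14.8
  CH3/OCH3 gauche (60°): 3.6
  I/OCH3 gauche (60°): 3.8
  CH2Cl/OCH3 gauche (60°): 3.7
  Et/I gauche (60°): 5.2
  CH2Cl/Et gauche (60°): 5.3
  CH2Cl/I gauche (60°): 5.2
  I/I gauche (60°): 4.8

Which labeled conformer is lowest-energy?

A is eclipsed. H at 0° is eclipsed with I at 0° (7.8); Et at 120° is eclipsed with CH2Cl at 120° (13.5); OCH3 at 240° is eclipsed with H at 240° (5.5). Total 26.8 kJ/mol.
B is eclipsed. H at 0° is eclipsed with H at 0° (4.3); Et at 120° is eclipsed with I at 120° (14.9); OCH3 at 240° is eclipsed with CH2Cl at 240° (12.1). Total 31.3 kJ/mol.
C is eclipsed. H at 0° is eclipsed with CH2Cl at 0° (6.5); Et at 120° is eclipsed with H at 120° (7.1); OCH3 at 240° is eclipsed with I at 240° (12.2). Total 25.8 kJ/mol.
D is staggered. Et at 120° is gauche with I at 180° (5.2); OCH3 at 240° is gauche with CH2Cl at 300° (3.7); OCH3 at 240° is gauche with I at 180° (3.8). Total 12.7 kJ/mol.
E is staggered. Et at 120° is gauche with CH2Cl at 60° (5.3); OCH3 at 240° is gauche with I at 300° (3.8). Total 9.1 kJ/mol.
E has the lowest total (9.1 kJ/mol).

E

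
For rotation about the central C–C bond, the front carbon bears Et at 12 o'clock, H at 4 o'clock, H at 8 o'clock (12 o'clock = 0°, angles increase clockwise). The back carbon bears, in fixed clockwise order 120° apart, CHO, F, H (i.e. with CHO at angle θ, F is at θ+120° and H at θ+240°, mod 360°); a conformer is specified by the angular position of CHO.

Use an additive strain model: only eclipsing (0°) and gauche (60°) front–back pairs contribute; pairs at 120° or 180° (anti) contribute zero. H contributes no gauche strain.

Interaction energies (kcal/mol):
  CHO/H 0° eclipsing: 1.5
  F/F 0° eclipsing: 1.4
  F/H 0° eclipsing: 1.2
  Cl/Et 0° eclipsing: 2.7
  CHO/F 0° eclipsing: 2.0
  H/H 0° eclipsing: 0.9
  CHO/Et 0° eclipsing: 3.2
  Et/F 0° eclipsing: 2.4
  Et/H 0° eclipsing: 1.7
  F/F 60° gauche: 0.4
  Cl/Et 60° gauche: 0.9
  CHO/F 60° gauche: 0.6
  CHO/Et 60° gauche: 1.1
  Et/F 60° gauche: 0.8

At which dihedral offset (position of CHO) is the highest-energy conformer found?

0°

CHO at 0° (eclipsed): Et(0°)/CHO(0°) eclipsed 3.2; H(120°)/F(120°) eclipsed 1.2; H(240°)/H(240°) eclipsed 0.9 → 5.3 kcal/mol.
CHO at 60° (staggered): Et(0°)/CHO(60°) gauche 1.1 → 1.1 kcal/mol.
CHO at 120° (eclipsed): Et(0°)/H(0°) eclipsed 1.7; H(120°)/CHO(120°) eclipsed 1.5; H(240°)/F(240°) eclipsed 1.2 → 4.4 kcal/mol.
CHO at 180° (staggered): Et(0°)/F(300°) gauche 0.8 → 0.8 kcal/mol.
CHO at 240° (eclipsed): Et(0°)/F(0°) eclipsed 2.4; H(120°)/H(120°) eclipsed 0.9; H(240°)/CHO(240°) eclipsed 1.5 → 4.8 kcal/mol.
CHO at 300° (staggered): Et(0°)/CHO(300°) gauche 1.1; Et(0°)/F(60°) gauche 0.8 → 1.9 kcal/mol.
The maximum (5.3 kcal/mol) occurs with CHO at 0°.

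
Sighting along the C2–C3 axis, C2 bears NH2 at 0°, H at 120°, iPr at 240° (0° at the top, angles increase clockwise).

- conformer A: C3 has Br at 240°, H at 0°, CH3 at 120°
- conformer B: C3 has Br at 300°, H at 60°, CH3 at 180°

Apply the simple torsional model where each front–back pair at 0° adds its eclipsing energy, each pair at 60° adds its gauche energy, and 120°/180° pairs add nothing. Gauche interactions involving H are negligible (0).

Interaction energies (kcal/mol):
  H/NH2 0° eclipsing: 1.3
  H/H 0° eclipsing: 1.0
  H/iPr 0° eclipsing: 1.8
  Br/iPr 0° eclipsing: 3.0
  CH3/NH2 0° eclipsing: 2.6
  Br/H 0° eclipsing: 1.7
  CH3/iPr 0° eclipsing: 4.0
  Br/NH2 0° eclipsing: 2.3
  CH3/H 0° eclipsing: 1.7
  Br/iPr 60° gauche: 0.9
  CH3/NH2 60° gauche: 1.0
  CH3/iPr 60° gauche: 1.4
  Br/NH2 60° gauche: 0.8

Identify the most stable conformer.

A (eclipsed): NH2(0°)/H(0°) eclipsed 1.3; H(120°)/CH3(120°) eclipsed 1.7; iPr(240°)/Br(240°) eclipsed 3.0 → 6.0 kcal/mol.
B (staggered): NH2(0°)/Br(300°) gauche 0.8; iPr(240°)/Br(300°) gauche 0.9; iPr(240°)/CH3(180°) gauche 1.4 → 3.1 kcal/mol.
B has the lowest total (3.1 kcal/mol).

B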